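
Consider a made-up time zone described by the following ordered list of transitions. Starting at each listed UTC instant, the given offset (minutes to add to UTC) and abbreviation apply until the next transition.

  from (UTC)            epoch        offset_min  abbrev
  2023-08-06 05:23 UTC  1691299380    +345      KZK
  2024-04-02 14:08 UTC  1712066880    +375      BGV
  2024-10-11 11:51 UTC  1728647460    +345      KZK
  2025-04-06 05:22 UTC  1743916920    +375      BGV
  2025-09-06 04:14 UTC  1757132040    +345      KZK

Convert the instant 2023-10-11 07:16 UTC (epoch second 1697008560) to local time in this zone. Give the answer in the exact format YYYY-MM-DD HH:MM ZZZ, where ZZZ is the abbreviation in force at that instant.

2023-10-11 13:01 KZK

Query: 2023-10-11 07:16 UTC
Rule 1/5 (KZK, +05:45): 2023-08-06 05:23 UTC ≤ query < 2024-04-02 14:08 UTC
7·60 + 16 + 345 = 781 min
781 = 0·1440 + 781; 781 = 13·60 + 1 → 13:01, same day
→ 2023-10-11 13:01 KZK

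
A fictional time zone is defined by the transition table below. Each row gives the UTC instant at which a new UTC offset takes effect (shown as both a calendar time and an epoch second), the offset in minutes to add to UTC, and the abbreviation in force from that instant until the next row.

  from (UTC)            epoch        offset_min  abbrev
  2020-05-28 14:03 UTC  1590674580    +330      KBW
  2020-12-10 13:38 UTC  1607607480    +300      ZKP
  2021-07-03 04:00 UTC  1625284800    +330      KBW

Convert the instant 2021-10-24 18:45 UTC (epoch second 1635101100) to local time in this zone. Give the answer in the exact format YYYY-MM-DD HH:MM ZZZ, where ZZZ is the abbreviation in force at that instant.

2021-10-25 00:15 KBW

Query: 2021-10-24 18:45 UTC
Rule 3/3 (KBW, +05:30): 2021-07-03 04:00 UTC ≤ query < +∞
18·60 + 45 + 330 = 1455 min
1455 = 1·1440 + 15; 15 = 0·60 + 15 → 00:15, 2021-10-24 + 1 day = 2021-10-25
→ 2021-10-25 00:15 KBW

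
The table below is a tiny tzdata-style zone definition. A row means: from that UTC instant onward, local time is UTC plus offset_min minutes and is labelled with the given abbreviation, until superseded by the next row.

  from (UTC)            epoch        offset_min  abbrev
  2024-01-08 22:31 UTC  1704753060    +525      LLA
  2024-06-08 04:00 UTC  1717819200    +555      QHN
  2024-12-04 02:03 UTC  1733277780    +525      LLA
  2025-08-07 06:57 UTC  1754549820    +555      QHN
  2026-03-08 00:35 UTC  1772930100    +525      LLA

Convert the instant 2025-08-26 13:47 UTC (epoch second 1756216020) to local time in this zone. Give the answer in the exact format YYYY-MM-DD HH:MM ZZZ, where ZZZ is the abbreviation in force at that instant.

2025-08-26 23:02 QHN

Query: 2025-08-26 13:47 UTC
Rule 4/5 (QHN, +09:15): 2025-08-07 06:57 UTC ≤ query < 2026-03-08 00:35 UTC
13·60 + 47 + 555 = 1382 min
1382 = 0·1440 + 1382; 1382 = 23·60 + 2 → 23:02, same day
→ 2025-08-26 23:02 QHN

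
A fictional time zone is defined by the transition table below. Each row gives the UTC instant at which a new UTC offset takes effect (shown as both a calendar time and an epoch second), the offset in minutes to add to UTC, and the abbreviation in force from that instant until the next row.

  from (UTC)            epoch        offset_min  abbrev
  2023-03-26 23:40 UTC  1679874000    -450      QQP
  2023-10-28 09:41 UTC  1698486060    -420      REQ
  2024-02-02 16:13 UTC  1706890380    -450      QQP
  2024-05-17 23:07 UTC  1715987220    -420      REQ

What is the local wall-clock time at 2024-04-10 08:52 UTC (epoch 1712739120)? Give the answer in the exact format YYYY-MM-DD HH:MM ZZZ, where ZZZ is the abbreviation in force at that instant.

2024-04-10 01:22 QQP

Query: 2024-04-10 08:52 UTC
Rule 3/4 (QQP, -07:30): 2024-02-02 16:13 UTC ≤ query < 2024-05-17 23:07 UTC
8·60 + 52 - 450 = 82 min
82 = 0·1440 + 82; 82 = 1·60 + 22 → 01:22, same day
→ 2024-04-10 01:22 QQP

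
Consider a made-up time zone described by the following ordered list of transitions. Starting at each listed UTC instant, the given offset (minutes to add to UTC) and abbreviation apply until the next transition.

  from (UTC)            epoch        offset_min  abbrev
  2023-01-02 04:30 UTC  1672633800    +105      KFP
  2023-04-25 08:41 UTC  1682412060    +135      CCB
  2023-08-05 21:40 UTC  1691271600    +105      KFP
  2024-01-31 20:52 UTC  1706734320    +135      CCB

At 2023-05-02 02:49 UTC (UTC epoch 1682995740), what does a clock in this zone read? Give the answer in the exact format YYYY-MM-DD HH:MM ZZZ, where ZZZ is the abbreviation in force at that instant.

Query: 2023-05-02 02:49 UTC
Rule 2/4 (CCB, +02:15): 2023-04-25 08:41 UTC ≤ query < 2023-08-05 21:40 UTC
2·60 + 49 + 135 = 304 min
304 = 0·1440 + 304; 304 = 5·60 + 4 → 05:04, same day
→ 2023-05-02 05:04 CCB

2023-05-02 05:04 CCB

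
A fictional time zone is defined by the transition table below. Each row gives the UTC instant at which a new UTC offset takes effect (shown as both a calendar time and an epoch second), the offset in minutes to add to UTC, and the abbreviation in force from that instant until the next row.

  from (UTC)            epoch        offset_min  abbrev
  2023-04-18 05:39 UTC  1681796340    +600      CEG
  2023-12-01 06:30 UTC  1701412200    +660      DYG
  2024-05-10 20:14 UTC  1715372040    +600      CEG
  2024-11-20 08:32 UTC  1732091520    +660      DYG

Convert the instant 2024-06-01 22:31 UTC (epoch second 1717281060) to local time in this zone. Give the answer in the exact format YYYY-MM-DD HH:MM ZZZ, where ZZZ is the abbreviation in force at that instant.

2024-06-02 08:31 CEG

Query: 2024-06-01 22:31 UTC
Rule 3/4 (CEG, +10:00): 2024-05-10 20:14 UTC ≤ query < 2024-11-20 08:32 UTC
22·60 + 31 + 600 = 1951 min
1951 = 1·1440 + 511; 511 = 8·60 + 31 → 08:31, 2024-06-01 + 1 day = 2024-06-02
→ 2024-06-02 08:31 CEG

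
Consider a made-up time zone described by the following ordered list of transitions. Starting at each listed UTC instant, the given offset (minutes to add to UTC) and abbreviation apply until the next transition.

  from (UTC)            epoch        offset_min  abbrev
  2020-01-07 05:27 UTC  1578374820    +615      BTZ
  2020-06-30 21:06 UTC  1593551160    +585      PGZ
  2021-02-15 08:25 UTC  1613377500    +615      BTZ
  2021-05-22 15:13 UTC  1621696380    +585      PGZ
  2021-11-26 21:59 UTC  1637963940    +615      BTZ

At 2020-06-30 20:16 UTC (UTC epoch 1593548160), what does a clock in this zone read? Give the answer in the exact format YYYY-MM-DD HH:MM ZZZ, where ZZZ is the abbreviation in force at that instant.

2020-07-01 06:31 BTZ

Query: 2020-06-30 20:16 UTC
Rule 1/5 (BTZ, +10:15): 2020-01-07 05:27 UTC ≤ query < 2020-06-30 21:06 UTC
20·60 + 16 + 615 = 1831 min
1831 = 1·1440 + 391; 391 = 6·60 + 31 → 06:31, 2020-06-30 + 1 day = 2020-07-01
→ 2020-07-01 06:31 BTZ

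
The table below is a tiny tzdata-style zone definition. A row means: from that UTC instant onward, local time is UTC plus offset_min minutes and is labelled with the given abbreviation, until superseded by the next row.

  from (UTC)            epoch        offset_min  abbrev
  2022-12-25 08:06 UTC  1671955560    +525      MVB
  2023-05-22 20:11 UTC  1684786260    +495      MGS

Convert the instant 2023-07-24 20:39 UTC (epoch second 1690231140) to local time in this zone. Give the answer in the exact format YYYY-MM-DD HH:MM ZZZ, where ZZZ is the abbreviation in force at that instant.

Query: 2023-07-24 20:39 UTC
Rule 2/2 (MGS, +08:15): 2023-05-22 20:11 UTC ≤ query < +∞
20·60 + 39 + 495 = 1734 min
1734 = 1·1440 + 294; 294 = 4·60 + 54 → 04:54, 2023-07-24 + 1 day = 2023-07-25
→ 2023-07-25 04:54 MGS

2023-07-25 04:54 MGS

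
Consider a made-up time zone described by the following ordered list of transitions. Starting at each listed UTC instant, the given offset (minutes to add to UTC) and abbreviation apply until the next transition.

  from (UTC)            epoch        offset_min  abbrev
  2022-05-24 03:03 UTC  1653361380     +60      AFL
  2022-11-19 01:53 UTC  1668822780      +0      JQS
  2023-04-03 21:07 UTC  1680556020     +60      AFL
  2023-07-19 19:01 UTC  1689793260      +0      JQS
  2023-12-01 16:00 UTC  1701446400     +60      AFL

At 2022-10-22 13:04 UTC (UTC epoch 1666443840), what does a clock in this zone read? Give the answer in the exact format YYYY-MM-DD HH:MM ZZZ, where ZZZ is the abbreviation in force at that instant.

Query: 2022-10-22 13:04 UTC
Rule 1/5 (AFL, +01:00): 2022-05-24 03:03 UTC ≤ query < 2022-11-19 01:53 UTC
13·60 + 4 + 60 = 844 min
844 = 0·1440 + 844; 844 = 14·60 + 4 → 14:04, same day
→ 2022-10-22 14:04 AFL

2022-10-22 14:04 AFL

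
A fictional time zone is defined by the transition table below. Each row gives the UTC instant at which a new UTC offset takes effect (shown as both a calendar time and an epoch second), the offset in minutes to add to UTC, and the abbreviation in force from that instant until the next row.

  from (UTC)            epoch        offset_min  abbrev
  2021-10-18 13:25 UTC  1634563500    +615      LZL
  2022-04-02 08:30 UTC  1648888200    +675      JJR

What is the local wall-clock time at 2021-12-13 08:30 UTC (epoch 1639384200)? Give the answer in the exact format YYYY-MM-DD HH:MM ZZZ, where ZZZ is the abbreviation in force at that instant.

Query: 2021-12-13 08:30 UTC
Rule 1/2 (LZL, +10:15): 2021-10-18 13:25 UTC ≤ query < 2022-04-02 08:30 UTC
8·60 + 30 + 615 = 1125 min
1125 = 0·1440 + 1125; 1125 = 18·60 + 45 → 18:45, same day
→ 2021-12-13 18:45 LZL

2021-12-13 18:45 LZL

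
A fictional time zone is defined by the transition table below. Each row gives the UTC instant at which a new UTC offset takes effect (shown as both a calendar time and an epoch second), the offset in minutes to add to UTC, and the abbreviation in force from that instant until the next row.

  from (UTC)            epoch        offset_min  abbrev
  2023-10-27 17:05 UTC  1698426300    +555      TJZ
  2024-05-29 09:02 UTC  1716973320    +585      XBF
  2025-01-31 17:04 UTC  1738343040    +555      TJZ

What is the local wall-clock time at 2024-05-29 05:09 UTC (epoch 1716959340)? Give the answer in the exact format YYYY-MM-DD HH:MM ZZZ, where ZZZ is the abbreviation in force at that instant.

Query: 2024-05-29 05:09 UTC
Rule 1/3 (TJZ, +09:15): 2023-10-27 17:05 UTC ≤ query < 2024-05-29 09:02 UTC
5·60 + 9 + 555 = 864 min
864 = 0·1440 + 864; 864 = 14·60 + 24 → 14:24, same day
→ 2024-05-29 14:24 TJZ

2024-05-29 14:24 TJZ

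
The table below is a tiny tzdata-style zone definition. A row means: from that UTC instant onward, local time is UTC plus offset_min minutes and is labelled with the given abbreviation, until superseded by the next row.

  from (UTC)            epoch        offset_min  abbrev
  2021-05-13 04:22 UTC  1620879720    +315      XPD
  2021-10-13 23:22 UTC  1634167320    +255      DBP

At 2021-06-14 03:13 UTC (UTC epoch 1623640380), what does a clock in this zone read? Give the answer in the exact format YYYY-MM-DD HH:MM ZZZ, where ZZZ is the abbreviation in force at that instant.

2021-06-14 08:28 XPD

Query: 2021-06-14 03:13 UTC
Rule 1/2 (XPD, +05:15): 2021-05-13 04:22 UTC ≤ query < 2021-10-13 23:22 UTC
3·60 + 13 + 315 = 508 min
508 = 0·1440 + 508; 508 = 8·60 + 28 → 08:28, same day
→ 2021-06-14 08:28 XPD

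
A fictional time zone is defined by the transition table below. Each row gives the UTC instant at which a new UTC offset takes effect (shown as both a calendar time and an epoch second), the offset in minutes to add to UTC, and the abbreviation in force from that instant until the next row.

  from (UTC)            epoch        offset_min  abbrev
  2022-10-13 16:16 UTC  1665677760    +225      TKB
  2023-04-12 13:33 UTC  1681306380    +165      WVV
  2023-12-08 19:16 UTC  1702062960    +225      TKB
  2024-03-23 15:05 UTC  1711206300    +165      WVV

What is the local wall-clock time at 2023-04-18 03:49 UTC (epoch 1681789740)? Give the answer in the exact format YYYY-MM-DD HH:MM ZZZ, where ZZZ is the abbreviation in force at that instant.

Query: 2023-04-18 03:49 UTC
Rule 2/4 (WVV, +02:45): 2023-04-12 13:33 UTC ≤ query < 2023-12-08 19:16 UTC
3·60 + 49 + 165 = 394 min
394 = 0·1440 + 394; 394 = 6·60 + 34 → 06:34, same day
→ 2023-04-18 06:34 WVV

2023-04-18 06:34 WVV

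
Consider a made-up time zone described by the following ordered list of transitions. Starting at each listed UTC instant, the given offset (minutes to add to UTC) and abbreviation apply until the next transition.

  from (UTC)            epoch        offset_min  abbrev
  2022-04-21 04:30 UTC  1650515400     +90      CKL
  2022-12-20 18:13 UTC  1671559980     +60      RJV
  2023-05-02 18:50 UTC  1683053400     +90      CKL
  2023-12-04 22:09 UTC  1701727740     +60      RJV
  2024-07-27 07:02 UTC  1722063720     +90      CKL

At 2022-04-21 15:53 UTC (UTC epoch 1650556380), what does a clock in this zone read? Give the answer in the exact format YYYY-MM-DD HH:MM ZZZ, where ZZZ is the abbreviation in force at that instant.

Query: 2022-04-21 15:53 UTC
Rule 1/5 (CKL, +01:30): 2022-04-21 04:30 UTC ≤ query < 2022-12-20 18:13 UTC
15·60 + 53 + 90 = 1043 min
1043 = 0·1440 + 1043; 1043 = 17·60 + 23 → 17:23, same day
→ 2022-04-21 17:23 CKL

2022-04-21 17:23 CKL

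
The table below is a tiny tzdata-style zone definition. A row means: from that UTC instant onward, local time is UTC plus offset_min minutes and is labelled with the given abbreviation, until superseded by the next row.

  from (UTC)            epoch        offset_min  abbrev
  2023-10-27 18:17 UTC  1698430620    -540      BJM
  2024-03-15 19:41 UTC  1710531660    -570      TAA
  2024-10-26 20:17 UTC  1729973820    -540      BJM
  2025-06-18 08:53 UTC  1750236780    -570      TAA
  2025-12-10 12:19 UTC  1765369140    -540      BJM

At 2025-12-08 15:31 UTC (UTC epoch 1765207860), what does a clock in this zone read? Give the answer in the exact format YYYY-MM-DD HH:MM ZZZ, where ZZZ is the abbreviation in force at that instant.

2025-12-08 06:01 TAA

Query: 2025-12-08 15:31 UTC
Rule 4/5 (TAA, -09:30): 2025-06-18 08:53 UTC ≤ query < 2025-12-10 12:19 UTC
15·60 + 31 - 570 = 361 min
361 = 0·1440 + 361; 361 = 6·60 + 1 → 06:01, same day
→ 2025-12-08 06:01 TAA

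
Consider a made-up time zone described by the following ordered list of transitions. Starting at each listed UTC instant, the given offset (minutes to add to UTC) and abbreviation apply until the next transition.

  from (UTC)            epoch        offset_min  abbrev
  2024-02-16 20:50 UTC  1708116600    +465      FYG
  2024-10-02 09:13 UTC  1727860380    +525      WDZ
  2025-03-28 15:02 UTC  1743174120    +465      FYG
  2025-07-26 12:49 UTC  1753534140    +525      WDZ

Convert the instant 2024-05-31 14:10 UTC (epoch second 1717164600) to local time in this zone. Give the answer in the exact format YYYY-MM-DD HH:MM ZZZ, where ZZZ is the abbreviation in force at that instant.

2024-05-31 21:55 FYG

Query: 2024-05-31 14:10 UTC
Rule 1/4 (FYG, +07:45): 2024-02-16 20:50 UTC ≤ query < 2024-10-02 09:13 UTC
14·60 + 10 + 465 = 1315 min
1315 = 0·1440 + 1315; 1315 = 21·60 + 55 → 21:55, same day
→ 2024-05-31 21:55 FYG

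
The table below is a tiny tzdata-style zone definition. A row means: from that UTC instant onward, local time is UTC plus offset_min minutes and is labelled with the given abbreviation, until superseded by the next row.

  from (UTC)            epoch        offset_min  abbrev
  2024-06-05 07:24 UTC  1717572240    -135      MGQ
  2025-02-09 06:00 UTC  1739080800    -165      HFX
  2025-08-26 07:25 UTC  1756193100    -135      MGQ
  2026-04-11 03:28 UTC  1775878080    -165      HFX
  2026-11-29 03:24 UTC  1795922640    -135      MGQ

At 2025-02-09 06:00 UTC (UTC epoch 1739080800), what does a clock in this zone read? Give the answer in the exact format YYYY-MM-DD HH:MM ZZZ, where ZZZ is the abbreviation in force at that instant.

Query: 2025-02-09 06:00 UTC
Rule 2/5 (HFX, -02:45): 2025-02-09 06:00 UTC ≤ query < 2025-08-26 07:25 UTC
6·60 + 0 - 165 = 195 min
195 = 0·1440 + 195; 195 = 3·60 + 15 → 03:15, same day
→ 2025-02-09 03:15 HFX

2025-02-09 03:15 HFX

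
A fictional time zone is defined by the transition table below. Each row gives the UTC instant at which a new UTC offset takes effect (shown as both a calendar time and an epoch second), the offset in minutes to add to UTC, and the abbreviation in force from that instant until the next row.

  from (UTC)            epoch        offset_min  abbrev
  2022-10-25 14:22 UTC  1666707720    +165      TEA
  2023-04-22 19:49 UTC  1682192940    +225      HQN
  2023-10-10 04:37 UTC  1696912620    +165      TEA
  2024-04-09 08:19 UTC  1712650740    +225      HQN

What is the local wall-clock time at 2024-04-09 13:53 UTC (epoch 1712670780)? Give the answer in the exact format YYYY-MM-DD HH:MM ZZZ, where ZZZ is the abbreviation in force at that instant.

Query: 2024-04-09 13:53 UTC
Rule 4/4 (HQN, +03:45): 2024-04-09 08:19 UTC ≤ query < +∞
13·60 + 53 + 225 = 1058 min
1058 = 0·1440 + 1058; 1058 = 17·60 + 38 → 17:38, same day
→ 2024-04-09 17:38 HQN

2024-04-09 17:38 HQN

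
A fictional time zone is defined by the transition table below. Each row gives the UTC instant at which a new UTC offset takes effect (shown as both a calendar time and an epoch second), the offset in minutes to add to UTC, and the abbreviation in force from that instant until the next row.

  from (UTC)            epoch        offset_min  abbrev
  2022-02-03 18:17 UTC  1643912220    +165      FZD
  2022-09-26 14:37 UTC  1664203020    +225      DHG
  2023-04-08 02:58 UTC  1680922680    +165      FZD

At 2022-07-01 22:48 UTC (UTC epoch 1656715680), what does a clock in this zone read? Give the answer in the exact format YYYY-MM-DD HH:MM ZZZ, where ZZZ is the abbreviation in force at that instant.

2022-07-02 01:33 FZD

Query: 2022-07-01 22:48 UTC
Rule 1/3 (FZD, +02:45): 2022-02-03 18:17 UTC ≤ query < 2022-09-26 14:37 UTC
22·60 + 48 + 165 = 1533 min
1533 = 1·1440 + 93; 93 = 1·60 + 33 → 01:33, 2022-07-01 + 1 day = 2022-07-02
→ 2022-07-02 01:33 FZD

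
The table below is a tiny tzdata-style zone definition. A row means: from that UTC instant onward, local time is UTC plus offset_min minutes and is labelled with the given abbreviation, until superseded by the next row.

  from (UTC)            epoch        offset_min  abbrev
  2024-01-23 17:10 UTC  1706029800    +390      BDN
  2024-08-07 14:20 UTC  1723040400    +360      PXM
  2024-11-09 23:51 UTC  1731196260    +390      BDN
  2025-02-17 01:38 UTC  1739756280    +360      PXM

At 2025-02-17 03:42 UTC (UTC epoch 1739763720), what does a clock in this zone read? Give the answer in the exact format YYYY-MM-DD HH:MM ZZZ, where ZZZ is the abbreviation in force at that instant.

2025-02-17 09:42 PXM

Query: 2025-02-17 03:42 UTC
Rule 4/4 (PXM, +06:00): 2025-02-17 01:38 UTC ≤ query < +∞
3·60 + 42 + 360 = 582 min
582 = 0·1440 + 582; 582 = 9·60 + 42 → 09:42, same day
→ 2025-02-17 09:42 PXM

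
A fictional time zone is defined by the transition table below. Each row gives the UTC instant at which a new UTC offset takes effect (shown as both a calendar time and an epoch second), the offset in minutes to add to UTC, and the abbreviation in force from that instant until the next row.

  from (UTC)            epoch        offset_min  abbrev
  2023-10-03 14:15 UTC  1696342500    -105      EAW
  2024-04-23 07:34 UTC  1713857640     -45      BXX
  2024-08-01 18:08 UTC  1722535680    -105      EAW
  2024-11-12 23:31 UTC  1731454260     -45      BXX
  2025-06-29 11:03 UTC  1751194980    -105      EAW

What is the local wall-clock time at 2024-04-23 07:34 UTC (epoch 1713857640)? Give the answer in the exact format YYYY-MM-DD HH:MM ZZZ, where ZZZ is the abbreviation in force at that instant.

Query: 2024-04-23 07:34 UTC
Rule 2/5 (BXX, -00:45): 2024-04-23 07:34 UTC ≤ query < 2024-08-01 18:08 UTC
7·60 + 34 - 45 = 409 min
409 = 0·1440 + 409; 409 = 6·60 + 49 → 06:49, same day
→ 2024-04-23 06:49 BXX

2024-04-23 06:49 BXX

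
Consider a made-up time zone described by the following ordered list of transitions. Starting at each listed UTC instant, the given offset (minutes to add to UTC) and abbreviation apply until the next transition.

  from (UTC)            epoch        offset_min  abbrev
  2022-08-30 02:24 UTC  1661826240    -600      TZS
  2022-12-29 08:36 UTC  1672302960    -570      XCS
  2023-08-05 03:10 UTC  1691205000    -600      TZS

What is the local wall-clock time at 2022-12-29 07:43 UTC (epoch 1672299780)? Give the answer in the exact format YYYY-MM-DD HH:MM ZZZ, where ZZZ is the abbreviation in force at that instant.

2022-12-28 21:43 TZS

Query: 2022-12-29 07:43 UTC
Rule 1/3 (TZS, -10:00): 2022-08-30 02:24 UTC ≤ query < 2022-12-29 08:36 UTC
7·60 + 43 - 600 = -137 min
-137 = -1·1440 + 1303; 1303 = 21·60 + 43 → 21:43, 2022-12-29 - 1 day = 2022-12-28
→ 2022-12-28 21:43 TZS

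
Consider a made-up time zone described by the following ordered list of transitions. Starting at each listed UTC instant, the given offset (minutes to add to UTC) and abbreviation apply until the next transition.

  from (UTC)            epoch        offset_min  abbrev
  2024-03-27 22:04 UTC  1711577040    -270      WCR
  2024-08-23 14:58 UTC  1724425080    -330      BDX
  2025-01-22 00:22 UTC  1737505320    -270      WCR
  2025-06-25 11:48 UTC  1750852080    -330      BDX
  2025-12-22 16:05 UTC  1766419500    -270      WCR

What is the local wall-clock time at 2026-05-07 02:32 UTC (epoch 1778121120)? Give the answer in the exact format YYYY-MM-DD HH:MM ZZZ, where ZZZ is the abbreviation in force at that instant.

Query: 2026-05-07 02:32 UTC
Rule 5/5 (WCR, -04:30): 2025-12-22 16:05 UTC ≤ query < +∞
2·60 + 32 - 270 = -118 min
-118 = -1·1440 + 1322; 1322 = 22·60 + 2 → 22:02, 2026-05-07 - 1 day = 2026-05-06
→ 2026-05-06 22:02 WCR

2026-05-06 22:02 WCR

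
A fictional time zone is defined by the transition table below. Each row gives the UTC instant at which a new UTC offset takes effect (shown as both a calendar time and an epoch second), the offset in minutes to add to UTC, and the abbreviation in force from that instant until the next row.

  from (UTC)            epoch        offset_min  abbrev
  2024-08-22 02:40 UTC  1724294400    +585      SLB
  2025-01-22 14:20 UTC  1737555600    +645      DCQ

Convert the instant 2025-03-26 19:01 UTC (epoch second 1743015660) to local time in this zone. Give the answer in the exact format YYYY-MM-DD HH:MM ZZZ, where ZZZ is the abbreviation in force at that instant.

2025-03-27 05:46 DCQ

Query: 2025-03-26 19:01 UTC
Rule 2/2 (DCQ, +10:45): 2025-01-22 14:20 UTC ≤ query < +∞
19·60 + 1 + 645 = 1786 min
1786 = 1·1440 + 346; 346 = 5·60 + 46 → 05:46, 2025-03-26 + 1 day = 2025-03-27
→ 2025-03-27 05:46 DCQ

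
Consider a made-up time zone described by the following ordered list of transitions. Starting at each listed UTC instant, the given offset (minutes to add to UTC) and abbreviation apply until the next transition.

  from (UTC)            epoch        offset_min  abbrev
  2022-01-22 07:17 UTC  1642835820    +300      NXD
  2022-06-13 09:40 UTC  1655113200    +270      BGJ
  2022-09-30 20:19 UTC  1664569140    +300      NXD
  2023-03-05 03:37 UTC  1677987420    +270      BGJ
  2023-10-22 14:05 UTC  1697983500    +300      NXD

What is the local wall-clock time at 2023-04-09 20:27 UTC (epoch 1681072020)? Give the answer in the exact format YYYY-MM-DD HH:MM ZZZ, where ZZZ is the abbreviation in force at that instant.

2023-04-10 00:57 BGJ

Query: 2023-04-09 20:27 UTC
Rule 4/5 (BGJ, +04:30): 2023-03-05 03:37 UTC ≤ query < 2023-10-22 14:05 UTC
20·60 + 27 + 270 = 1497 min
1497 = 1·1440 + 57; 57 = 0·60 + 57 → 00:57, 2023-04-09 + 1 day = 2023-04-10
→ 2023-04-10 00:57 BGJ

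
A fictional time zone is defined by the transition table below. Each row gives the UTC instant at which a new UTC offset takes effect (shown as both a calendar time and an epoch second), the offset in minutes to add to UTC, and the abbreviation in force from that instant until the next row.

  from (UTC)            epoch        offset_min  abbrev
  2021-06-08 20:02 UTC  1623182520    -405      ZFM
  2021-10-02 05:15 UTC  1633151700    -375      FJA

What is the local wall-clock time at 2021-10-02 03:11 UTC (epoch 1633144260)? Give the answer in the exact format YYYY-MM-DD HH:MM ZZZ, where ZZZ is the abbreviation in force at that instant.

2021-10-01 20:26 ZFM

Query: 2021-10-02 03:11 UTC
Rule 1/2 (ZFM, -06:45): 2021-06-08 20:02 UTC ≤ query < 2021-10-02 05:15 UTC
3·60 + 11 - 405 = -214 min
-214 = -1·1440 + 1226; 1226 = 20·60 + 26 → 20:26, 2021-10-02 - 1 day = 2021-10-01
→ 2021-10-01 20:26 ZFM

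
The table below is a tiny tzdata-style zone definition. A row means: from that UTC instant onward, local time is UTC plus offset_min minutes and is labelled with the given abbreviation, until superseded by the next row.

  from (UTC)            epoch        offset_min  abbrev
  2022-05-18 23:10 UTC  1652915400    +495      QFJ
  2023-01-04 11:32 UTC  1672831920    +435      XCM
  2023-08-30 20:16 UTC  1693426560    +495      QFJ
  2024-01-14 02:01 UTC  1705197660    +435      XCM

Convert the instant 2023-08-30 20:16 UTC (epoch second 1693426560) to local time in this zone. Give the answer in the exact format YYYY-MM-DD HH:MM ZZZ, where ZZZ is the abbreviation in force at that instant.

2023-08-31 04:31 QFJ

Query: 2023-08-30 20:16 UTC
Rule 3/4 (QFJ, +08:15): 2023-08-30 20:16 UTC ≤ query < 2024-01-14 02:01 UTC
20·60 + 16 + 495 = 1711 min
1711 = 1·1440 + 271; 271 = 4·60 + 31 → 04:31, 2023-08-30 + 1 day = 2023-08-31
→ 2023-08-31 04:31 QFJ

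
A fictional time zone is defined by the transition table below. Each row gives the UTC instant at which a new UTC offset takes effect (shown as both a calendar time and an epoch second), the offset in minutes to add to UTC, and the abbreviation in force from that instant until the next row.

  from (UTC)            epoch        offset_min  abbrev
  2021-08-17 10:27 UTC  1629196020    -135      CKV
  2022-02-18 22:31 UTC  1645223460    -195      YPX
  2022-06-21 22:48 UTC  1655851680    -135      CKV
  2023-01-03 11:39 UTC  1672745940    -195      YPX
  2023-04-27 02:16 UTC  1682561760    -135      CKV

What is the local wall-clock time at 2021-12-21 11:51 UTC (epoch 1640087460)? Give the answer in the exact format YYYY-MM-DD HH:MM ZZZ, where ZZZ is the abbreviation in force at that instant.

2021-12-21 09:36 CKV

Query: 2021-12-21 11:51 UTC
Rule 1/5 (CKV, -02:15): 2021-08-17 10:27 UTC ≤ query < 2022-02-18 22:31 UTC
11·60 + 51 - 135 = 576 min
576 = 0·1440 + 576; 576 = 9·60 + 36 → 09:36, same day
→ 2021-12-21 09:36 CKV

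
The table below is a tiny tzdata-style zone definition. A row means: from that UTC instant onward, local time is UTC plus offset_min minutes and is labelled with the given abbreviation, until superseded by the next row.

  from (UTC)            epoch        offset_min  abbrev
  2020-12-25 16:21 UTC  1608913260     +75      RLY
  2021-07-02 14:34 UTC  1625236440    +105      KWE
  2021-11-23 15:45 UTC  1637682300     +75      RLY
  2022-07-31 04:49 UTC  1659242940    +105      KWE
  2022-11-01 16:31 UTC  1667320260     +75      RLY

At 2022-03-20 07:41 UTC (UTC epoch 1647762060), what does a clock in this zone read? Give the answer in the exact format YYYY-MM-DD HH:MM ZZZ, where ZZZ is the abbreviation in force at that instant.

2022-03-20 08:56 RLY

Query: 2022-03-20 07:41 UTC
Rule 3/5 (RLY, +01:15): 2021-11-23 15:45 UTC ≤ query < 2022-07-31 04:49 UTC
7·60 + 41 + 75 = 536 min
536 = 0·1440 + 536; 536 = 8·60 + 56 → 08:56, same day
→ 2022-03-20 08:56 RLY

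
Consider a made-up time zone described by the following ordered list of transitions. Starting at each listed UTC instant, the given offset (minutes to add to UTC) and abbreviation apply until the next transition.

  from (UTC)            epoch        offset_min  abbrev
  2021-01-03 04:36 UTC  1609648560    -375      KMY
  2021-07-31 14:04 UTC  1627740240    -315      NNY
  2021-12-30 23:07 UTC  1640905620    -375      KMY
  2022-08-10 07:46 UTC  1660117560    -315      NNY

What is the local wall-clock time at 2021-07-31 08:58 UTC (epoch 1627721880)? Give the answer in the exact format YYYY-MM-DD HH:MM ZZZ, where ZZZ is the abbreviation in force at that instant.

2021-07-31 02:43 KMY

Query: 2021-07-31 08:58 UTC
Rule 1/4 (KMY, -06:15): 2021-01-03 04:36 UTC ≤ query < 2021-07-31 14:04 UTC
8·60 + 58 - 375 = 163 min
163 = 0·1440 + 163; 163 = 2·60 + 43 → 02:43, same day
→ 2021-07-31 02:43 KMY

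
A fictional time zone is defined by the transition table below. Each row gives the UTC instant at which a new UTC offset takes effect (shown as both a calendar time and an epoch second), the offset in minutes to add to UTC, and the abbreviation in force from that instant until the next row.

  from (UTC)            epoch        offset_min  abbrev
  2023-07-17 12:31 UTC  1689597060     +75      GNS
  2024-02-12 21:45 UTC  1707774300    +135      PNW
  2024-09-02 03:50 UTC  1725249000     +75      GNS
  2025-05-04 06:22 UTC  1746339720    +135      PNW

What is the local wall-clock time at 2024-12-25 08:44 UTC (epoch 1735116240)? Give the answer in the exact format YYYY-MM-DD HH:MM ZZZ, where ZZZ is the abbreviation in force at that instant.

Query: 2024-12-25 08:44 UTC
Rule 3/4 (GNS, +01:15): 2024-09-02 03:50 UTC ≤ query < 2025-05-04 06:22 UTC
8·60 + 44 + 75 = 599 min
599 = 0·1440 + 599; 599 = 9·60 + 59 → 09:59, same day
→ 2024-12-25 09:59 GNS

2024-12-25 09:59 GNS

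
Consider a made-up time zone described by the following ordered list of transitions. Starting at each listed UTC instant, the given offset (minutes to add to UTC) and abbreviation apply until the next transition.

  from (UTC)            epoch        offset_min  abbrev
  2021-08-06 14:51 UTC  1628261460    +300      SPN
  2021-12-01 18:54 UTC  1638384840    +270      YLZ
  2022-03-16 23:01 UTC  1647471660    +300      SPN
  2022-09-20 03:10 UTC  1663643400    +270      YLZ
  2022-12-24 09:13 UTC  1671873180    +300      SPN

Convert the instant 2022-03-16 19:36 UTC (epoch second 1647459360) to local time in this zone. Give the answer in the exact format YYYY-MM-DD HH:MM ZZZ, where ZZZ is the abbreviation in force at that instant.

Query: 2022-03-16 19:36 UTC
Rule 2/5 (YLZ, +04:30): 2021-12-01 18:54 UTC ≤ query < 2022-03-16 23:01 UTC
19·60 + 36 + 270 = 1446 min
1446 = 1·1440 + 6; 6 = 0·60 + 6 → 00:06, 2022-03-16 + 1 day = 2022-03-17
→ 2022-03-17 00:06 YLZ

2022-03-17 00:06 YLZ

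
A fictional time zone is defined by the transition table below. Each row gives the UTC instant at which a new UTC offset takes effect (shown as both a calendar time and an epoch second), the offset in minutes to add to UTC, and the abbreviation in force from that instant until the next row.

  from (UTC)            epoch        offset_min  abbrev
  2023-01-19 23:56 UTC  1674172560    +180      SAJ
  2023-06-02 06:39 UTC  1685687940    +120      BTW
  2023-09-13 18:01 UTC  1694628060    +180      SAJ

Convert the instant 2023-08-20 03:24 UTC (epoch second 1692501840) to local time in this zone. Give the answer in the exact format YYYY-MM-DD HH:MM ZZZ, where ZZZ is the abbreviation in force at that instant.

Query: 2023-08-20 03:24 UTC
Rule 2/3 (BTW, +02:00): 2023-06-02 06:39 UTC ≤ query < 2023-09-13 18:01 UTC
3·60 + 24 + 120 = 324 min
324 = 0·1440 + 324; 324 = 5·60 + 24 → 05:24, same day
→ 2023-08-20 05:24 BTW

2023-08-20 05:24 BTW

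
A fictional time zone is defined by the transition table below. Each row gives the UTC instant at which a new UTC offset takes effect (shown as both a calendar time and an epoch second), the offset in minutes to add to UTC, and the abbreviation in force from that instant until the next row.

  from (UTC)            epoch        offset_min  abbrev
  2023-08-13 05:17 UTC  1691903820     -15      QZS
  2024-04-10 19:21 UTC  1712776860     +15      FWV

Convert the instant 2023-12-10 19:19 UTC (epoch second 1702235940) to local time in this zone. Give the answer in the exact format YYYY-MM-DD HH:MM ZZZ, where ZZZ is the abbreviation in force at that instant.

2023-12-10 19:04 QZS

Query: 2023-12-10 19:19 UTC
Rule 1/2 (QZS, -00:15): 2023-08-13 05:17 UTC ≤ query < 2024-04-10 19:21 UTC
19·60 + 19 - 15 = 1144 min
1144 = 0·1440 + 1144; 1144 = 19·60 + 4 → 19:04, same day
→ 2023-12-10 19:04 QZS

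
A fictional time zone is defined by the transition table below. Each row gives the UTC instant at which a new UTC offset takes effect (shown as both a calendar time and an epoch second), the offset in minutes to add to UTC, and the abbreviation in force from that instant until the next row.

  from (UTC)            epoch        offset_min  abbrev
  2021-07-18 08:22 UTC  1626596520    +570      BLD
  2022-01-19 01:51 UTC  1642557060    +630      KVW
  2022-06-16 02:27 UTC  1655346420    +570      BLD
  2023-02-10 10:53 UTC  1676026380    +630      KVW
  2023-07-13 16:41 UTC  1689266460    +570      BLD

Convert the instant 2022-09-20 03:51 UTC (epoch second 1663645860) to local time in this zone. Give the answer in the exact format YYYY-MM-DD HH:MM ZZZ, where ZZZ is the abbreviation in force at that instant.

Query: 2022-09-20 03:51 UTC
Rule 3/5 (BLD, +09:30): 2022-06-16 02:27 UTC ≤ query < 2023-02-10 10:53 UTC
3·60 + 51 + 570 = 801 min
801 = 0·1440 + 801; 801 = 13·60 + 21 → 13:21, same day
→ 2022-09-20 13:21 BLD

2022-09-20 13:21 BLD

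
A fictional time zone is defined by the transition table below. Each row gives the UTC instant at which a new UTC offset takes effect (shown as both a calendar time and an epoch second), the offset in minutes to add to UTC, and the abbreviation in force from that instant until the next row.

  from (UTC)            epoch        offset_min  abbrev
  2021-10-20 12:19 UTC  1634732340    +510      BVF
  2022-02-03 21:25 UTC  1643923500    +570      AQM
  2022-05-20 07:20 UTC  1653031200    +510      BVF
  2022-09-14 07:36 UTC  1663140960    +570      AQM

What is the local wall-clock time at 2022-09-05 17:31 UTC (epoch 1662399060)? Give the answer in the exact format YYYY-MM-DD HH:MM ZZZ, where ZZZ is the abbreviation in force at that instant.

Query: 2022-09-05 17:31 UTC
Rule 3/4 (BVF, +08:30): 2022-05-20 07:20 UTC ≤ query < 2022-09-14 07:36 UTC
17·60 + 31 + 510 = 1561 min
1561 = 1·1440 + 121; 121 = 2·60 + 1 → 02:01, 2022-09-05 + 1 day = 2022-09-06
→ 2022-09-06 02:01 BVF

2022-09-06 02:01 BVF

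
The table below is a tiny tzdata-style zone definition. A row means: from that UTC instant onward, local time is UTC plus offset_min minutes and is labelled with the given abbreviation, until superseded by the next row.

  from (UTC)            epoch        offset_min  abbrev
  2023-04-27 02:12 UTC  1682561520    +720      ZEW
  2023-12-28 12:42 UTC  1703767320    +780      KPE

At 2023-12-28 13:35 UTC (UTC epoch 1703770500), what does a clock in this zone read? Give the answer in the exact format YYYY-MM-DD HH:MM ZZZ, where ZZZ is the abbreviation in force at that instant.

Query: 2023-12-28 13:35 UTC
Rule 2/2 (KPE, +13:00): 2023-12-28 12:42 UTC ≤ query < +∞
13·60 + 35 + 780 = 1595 min
1595 = 1·1440 + 155; 155 = 2·60 + 35 → 02:35, 2023-12-28 + 1 day = 2023-12-29
→ 2023-12-29 02:35 KPE

2023-12-29 02:35 KPE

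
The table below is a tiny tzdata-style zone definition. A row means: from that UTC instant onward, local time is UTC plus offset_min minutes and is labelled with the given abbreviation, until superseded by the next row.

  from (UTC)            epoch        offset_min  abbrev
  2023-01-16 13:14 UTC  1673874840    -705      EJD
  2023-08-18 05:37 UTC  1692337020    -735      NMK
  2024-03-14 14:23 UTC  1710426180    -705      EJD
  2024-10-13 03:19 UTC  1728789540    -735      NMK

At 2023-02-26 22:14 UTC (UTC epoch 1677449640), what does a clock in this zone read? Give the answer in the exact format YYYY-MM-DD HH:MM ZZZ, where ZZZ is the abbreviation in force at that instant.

2023-02-26 10:29 EJD

Query: 2023-02-26 22:14 UTC
Rule 1/4 (EJD, -11:45): 2023-01-16 13:14 UTC ≤ query < 2023-08-18 05:37 UTC
22·60 + 14 - 705 = 629 min
629 = 0·1440 + 629; 629 = 10·60 + 29 → 10:29, same day
→ 2023-02-26 10:29 EJD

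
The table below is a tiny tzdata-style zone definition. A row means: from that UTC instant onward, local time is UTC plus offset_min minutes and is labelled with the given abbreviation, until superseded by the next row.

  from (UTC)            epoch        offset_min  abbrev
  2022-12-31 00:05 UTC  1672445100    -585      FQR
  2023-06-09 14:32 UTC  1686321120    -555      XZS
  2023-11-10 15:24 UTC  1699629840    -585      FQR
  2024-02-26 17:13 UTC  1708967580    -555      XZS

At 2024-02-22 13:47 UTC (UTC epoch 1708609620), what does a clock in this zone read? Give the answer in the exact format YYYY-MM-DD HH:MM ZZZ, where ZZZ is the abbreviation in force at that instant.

2024-02-22 04:02 FQR

Query: 2024-02-22 13:47 UTC
Rule 3/4 (FQR, -09:45): 2023-11-10 15:24 UTC ≤ query < 2024-02-26 17:13 UTC
13·60 + 47 - 585 = 242 min
242 = 0·1440 + 242; 242 = 4·60 + 2 → 04:02, same day
→ 2024-02-22 04:02 FQR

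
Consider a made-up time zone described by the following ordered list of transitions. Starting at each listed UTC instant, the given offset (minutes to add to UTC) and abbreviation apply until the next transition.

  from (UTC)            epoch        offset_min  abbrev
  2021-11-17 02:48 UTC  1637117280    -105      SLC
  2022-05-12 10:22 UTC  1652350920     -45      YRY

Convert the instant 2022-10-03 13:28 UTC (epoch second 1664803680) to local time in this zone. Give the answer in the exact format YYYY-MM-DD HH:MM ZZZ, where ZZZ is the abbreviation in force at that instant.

Query: 2022-10-03 13:28 UTC
Rule 2/2 (YRY, -00:45): 2022-05-12 10:22 UTC ≤ query < +∞
13·60 + 28 - 45 = 763 min
763 = 0·1440 + 763; 763 = 12·60 + 43 → 12:43, same day
→ 2022-10-03 12:43 YRY

2022-10-03 12:43 YRY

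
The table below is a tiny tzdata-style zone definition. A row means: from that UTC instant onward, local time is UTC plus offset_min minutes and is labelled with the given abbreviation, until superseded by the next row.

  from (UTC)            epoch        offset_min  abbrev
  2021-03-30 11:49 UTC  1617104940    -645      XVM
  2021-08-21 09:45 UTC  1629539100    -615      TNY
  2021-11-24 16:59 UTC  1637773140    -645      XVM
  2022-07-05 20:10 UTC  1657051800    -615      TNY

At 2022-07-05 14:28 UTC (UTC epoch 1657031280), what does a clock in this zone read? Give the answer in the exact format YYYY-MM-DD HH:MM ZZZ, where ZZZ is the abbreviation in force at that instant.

Query: 2022-07-05 14:28 UTC
Rule 3/4 (XVM, -10:45): 2021-11-24 16:59 UTC ≤ query < 2022-07-05 20:10 UTC
14·60 + 28 - 645 = 223 min
223 = 0·1440 + 223; 223 = 3·60 + 43 → 03:43, same day
→ 2022-07-05 03:43 XVM

2022-07-05 03:43 XVM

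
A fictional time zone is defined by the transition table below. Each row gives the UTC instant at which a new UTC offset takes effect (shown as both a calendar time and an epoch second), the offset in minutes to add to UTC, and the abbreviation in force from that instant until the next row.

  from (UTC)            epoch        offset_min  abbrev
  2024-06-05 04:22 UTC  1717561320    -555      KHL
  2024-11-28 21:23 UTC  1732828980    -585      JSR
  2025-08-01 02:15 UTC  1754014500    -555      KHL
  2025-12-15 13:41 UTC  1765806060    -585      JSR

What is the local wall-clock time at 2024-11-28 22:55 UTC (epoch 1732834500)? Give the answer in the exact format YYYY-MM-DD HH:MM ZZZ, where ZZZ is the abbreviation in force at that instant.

Query: 2024-11-28 22:55 UTC
Rule 2/4 (JSR, -09:45): 2024-11-28 21:23 UTC ≤ query < 2025-08-01 02:15 UTC
22·60 + 55 - 585 = 790 min
790 = 0·1440 + 790; 790 = 13·60 + 10 → 13:10, same day
→ 2024-11-28 13:10 JSR

2024-11-28 13:10 JSR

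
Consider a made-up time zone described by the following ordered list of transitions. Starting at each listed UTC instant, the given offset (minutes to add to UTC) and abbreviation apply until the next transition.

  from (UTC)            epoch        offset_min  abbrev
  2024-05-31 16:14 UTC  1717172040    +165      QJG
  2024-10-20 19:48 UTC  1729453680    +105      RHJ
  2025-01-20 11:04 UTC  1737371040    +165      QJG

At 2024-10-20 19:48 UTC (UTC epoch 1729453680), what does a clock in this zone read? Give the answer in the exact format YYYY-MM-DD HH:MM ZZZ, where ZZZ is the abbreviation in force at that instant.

Query: 2024-10-20 19:48 UTC
Rule 2/3 (RHJ, +01:45): 2024-10-20 19:48 UTC ≤ query < 2025-01-20 11:04 UTC
19·60 + 48 + 105 = 1293 min
1293 = 0·1440 + 1293; 1293 = 21·60 + 33 → 21:33, same day
→ 2024-10-20 21:33 RHJ

2024-10-20 21:33 RHJ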